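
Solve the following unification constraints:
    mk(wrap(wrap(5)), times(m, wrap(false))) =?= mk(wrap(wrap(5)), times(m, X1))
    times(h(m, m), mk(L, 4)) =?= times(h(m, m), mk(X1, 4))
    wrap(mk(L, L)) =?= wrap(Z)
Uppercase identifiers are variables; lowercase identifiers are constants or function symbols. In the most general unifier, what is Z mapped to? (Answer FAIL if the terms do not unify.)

mk(wrap(false), wrap(false))

Decompose mk/2: wrap(wrap(5)) =?= wrap(wrap(5)),  times(m, wrap(false)) =?= times(m, X1).
Delete trivial equation wrap(wrap(5)) =?= wrap(wrap(5)).
Decompose times/2: m =?= m,  wrap(false) =?= X1.
Delete trivial equation m =?= m.
Bind X1 := wrap(false); substituting into the one remaining equation that mentions X1 gives: times(h(m, m), mk(L, 4)) =?= times(h(m, m), mk(wrap(false), 4)).
Decompose times/2: h(m, m) =?= h(m, m),  mk(L, 4) =?= mk(wrap(false), 4).
Delete trivial equation h(m, m) =?= h(m, m).
Decompose mk/2: L =?= wrap(false),  4 =?= 4.
Bind L := wrap(false); substituting into the one remaining equation that mentions L gives: wrap(mk(wrap(false), wrap(false))) =?= wrap(Z).
Delete trivial equation 4 =?= 4.
Decompose wrap/1: mk(wrap(false), wrap(false)) =?= Z.
Bind Z := mk(wrap(false), wrap(false)).
MGU = { X1 -> wrap(false), L -> wrap(false), Z -> mk(wrap(false), wrap(false)) }, so Z -> mk(wrap(false), wrap(false)).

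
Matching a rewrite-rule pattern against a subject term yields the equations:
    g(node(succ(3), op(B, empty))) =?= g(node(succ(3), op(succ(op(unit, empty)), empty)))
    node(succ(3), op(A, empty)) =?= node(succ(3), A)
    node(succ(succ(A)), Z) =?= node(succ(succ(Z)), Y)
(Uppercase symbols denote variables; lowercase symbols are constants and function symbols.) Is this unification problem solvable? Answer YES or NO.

Decompose g/1: node(succ(3), op(B, empty)) =?= node(succ(3), op(succ(op(unit, empty)), empty)).
Decompose node/2: succ(3) =?= succ(3),  op(B, empty) =?= op(succ(op(unit, empty)), empty).
Delete trivial equation succ(3) =?= succ(3).
Decompose op/2: B =?= succ(op(unit, empty)),  empty =?= empty.
Bind B := succ(op(unit, empty)); no other remaining equation mentions B.
Delete trivial equation empty =?= empty.
Decompose node/2: succ(3) =?= succ(3),  op(A, empty) =?= A.
Delete trivial equation succ(3) =?= succ(3).
Occurs check fails: A occurs in op(A, empty); the equation A =?= op(A, empty) has no finite solution.

NO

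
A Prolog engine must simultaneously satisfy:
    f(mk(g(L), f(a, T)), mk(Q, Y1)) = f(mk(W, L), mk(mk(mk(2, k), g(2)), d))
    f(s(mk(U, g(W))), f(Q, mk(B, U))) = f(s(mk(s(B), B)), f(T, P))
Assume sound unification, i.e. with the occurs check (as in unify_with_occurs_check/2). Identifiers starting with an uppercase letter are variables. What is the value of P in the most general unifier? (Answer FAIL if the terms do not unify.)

Decompose f/2: mk(g(L), f(a, T)) = mk(W, L),  mk(Q, Y1) = mk(mk(mk(2, k), g(2)), d).
Decompose mk/2: g(L) = W,  f(a, T) = L.
Bind W := g(L); substituting into the one remaining equation that mentions W gives: f(s(mk(U, g(g(L)))), f(Q, mk(B, U))) = f(s(mk(s(B), B)), f(T, P)).
Bind L := f(a, T); substituting into the one remaining equation that mentions L gives: f(s(mk(U, g(g(f(a, T))))), f(Q, mk(B, U))) = f(s(mk(s(B), B)), f(T, P)). Substituting into the earlier binding gives W := g(f(a, T)).
Decompose mk/2: Q = mk(mk(2, k), g(2)),  Y1 = d.
Bind Q := mk(mk(2, k), g(2)); substituting into the one remaining equation that mentions Q gives: f(s(mk(U, g(g(f(a, T))))), f(mk(mk(2, k), g(2)), mk(B, U))) = f(s(mk(s(B), B)), f(T, P)).
Bind Y1 := d; no other remaining equation mentions Y1.
Decompose f/2: s(mk(U, g(g(f(a, T))))) = s(mk(s(B), B)),  f(mk(mk(2, k), g(2)), mk(B, U)) = f(T, P).
Decompose s/1: mk(U, g(g(f(a, T)))) = mk(s(B), B).
Decompose mk/2: U = s(B),  g(g(f(a, T))) = B.
Bind U := s(B); substituting into the one remaining equation that mentions U gives: f(mk(mk(2, k), g(2)), mk(B, s(B))) = f(T, P).
Bind B := g(g(f(a, T))); substituting into the remaining equation gives: f(mk(mk(2, k), g(2)), mk(g(g(f(a, T))), s(g(g(f(a, T)))))) = f(T, P). Substituting into the earlier binding gives U := s(g(g(f(a, T)))).
Decompose f/2: mk(mk(2, k), g(2)) = T,  mk(g(g(f(a, T))), s(g(g(f(a, T))))) = P.
Bind T := mk(mk(2, k), g(2)); substituting into the remaining equation gives: mk(g(g(f(a, mk(mk(2, k), g(2))))), s(g(g(f(a, mk(mk(2, k), g(2))))))) = P. Substituting into the earlier bindings gives W := g(f(a, mk(mk(2, k), g(2)))), L := f(a, mk(mk(2, k), g(2))), U := s(g(g(f(a, mk(mk(2, k), g(2)))))), B := g(g(f(a, mk(mk(2, k), g(2))))).
Bind P := mk(g(g(f(a, mk(mk(2, k), g(2))))), s(g(g(f(a, mk(mk(2, k), g(2))))))).
MGU = { W -> g(f(a, mk(mk(2, k), g(2)))), L -> f(a, mk(mk(2, k), g(2))), Q -> mk(mk(2, k), g(2)), Y1 -> d, U -> s(g(g(f(a, mk(mk(2, k), g(2)))))), B -> g(g(f(a, mk(mk(2, k), g(2))))), T -> mk(mk(2, k), g(2)), P -> mk(g(g(f(a, mk(mk(2, k), g(2))))), s(g(g(f(a, mk(mk(2, k), g(2))))))) }, so P -> mk(g(g(f(a, mk(mk(2, k), g(2))))), s(g(g(f(a, mk(mk(2, k), g(2))))))).

mk(g(g(f(a, mk(mk(2, k), g(2))))), s(g(g(f(a, mk(mk(2, k), g(2)))))))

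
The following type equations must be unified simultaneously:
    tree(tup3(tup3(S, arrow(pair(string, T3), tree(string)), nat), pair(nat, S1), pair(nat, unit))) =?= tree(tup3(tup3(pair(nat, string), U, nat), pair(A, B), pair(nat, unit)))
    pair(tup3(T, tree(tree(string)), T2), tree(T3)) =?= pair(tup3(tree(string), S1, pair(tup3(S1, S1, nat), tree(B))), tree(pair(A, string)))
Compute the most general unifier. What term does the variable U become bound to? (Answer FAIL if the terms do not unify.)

arrow(pair(string, pair(nat, string)), tree(string))

Decompose tree/1: tup3(tup3(S, arrow(pair(string, T3), tree(string)), nat), pair(nat, S1), pair(nat, unit)) =?= tup3(tup3(pair(nat, string), U, nat), pair(A, B), pair(nat, unit)).
Decompose tup3/3: tup3(S, arrow(pair(string, T3), tree(string)), nat) =?= tup3(pair(nat, string), U, nat),  pair(nat, S1) =?= pair(A, B),  pair(nat, unit) =?= pair(nat, unit).
Decompose tup3/3: S =?= pair(nat, string),  arrow(pair(string, T3), tree(string)) =?= U,  nat =?= nat.
Bind S := pair(nat, string); no other remaining equation mentions S.
Bind U := arrow(pair(string, T3), tree(string)); no other remaining equation mentions U.
Delete trivial equation nat =?= nat.
Decompose pair/2: nat =?= A,  S1 =?= B.
Bind A := nat; substituting into the one remaining equation that mentions A gives: pair(tup3(T, tree(tree(string)), T2), tree(T3)) =?= pair(tup3(tree(string), S1, pair(tup3(S1, S1, nat), tree(B))), tree(pair(nat, string))).
Bind S1 := B; substituting into the one remaining equation that mentions S1 gives: pair(tup3(T, tree(tree(string)), T2), tree(T3)) =?= pair(tup3(tree(string), B, pair(tup3(B, B, nat), tree(B))), tree(pair(nat, string))).
Delete trivial equation pair(nat, unit) =?= pair(nat, unit).
Decompose pair/2: tup3(T, tree(tree(string)), T2) =?= tup3(tree(string), B, pair(tup3(B, B, nat), tree(B))),  tree(T3) =?= tree(pair(nat, string)).
Decompose tup3/3: T =?= tree(string),  tree(tree(string)) =?= B,  T2 =?= pair(tup3(B, B, nat), tree(B)).
Bind T := tree(string); no other remaining equation mentions T.
Bind B := tree(tree(string)); substituting into the one remaining equation that mentions B gives: T2 =?= pair(tup3(tree(tree(string)), tree(tree(string)), nat), tree(tree(tree(string)))). Substituting into the earlier binding gives S1 := tree(tree(string)).
Bind T2 := pair(tup3(tree(tree(string)), tree(tree(string)), nat), tree(tree(tree(string)))); no other remaining equation mentions T2.
Decompose tree/1: T3 =?= pair(nat, string).
Bind T3 := pair(nat, string). Substituting into the earlier binding gives U := arrow(pair(string, pair(nat, string)), tree(string)).
MGU = { S -> pair(nat, string), U -> arrow(pair(string, pair(nat, string)), tree(string)), A -> nat, S1 -> tree(tree(string)), T -> tree(string), B -> tree(tree(string)), T2 -> pair(tup3(tree(tree(string)), tree(tree(string)), nat), tree(tree(tree(string)))), T3 -> pair(nat, string) }, so U -> arrow(pair(string, pair(nat, string)), tree(string)).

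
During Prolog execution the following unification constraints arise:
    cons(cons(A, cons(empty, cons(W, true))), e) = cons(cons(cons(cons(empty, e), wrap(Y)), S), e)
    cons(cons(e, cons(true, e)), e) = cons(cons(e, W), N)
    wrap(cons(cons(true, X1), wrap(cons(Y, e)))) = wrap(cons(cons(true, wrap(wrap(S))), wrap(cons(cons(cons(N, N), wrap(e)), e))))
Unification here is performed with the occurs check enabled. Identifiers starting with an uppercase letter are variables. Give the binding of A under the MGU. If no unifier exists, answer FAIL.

Decompose cons/2: cons(A, cons(empty, cons(W, true))) = cons(cons(cons(empty, e), wrap(Y)), S),  e = e.
Decompose cons/2: A = cons(cons(empty, e), wrap(Y)),  cons(empty, cons(W, true)) = S.
Bind A := cons(cons(empty, e), wrap(Y)); no other remaining equation mentions A.
Bind S := cons(empty, cons(W, true)); substituting into the one remaining equation that mentions S gives: wrap(cons(cons(true, X1), wrap(cons(Y, e)))) = wrap(cons(cons(true, wrap(wrap(cons(empty, cons(W, true))))), wrap(cons(cons(cons(N, N), wrap(e)), e)))).
Delete trivial equation e = e.
Decompose cons/2: cons(e, cons(true, e)) = cons(e, W),  e = N.
Decompose cons/2: e = e,  cons(true, e) = W.
Delete trivial equation e = e.
Bind W := cons(true, e); substituting into the one remaining equation that mentions W gives: wrap(cons(cons(true, X1), wrap(cons(Y, e)))) = wrap(cons(cons(true, wrap(wrap(cons(empty, cons(cons(true, e), true))))), wrap(cons(cons(cons(N, N), wrap(e)), e)))). Substituting into the earlier binding gives S := cons(empty, cons(cons(true, e), true)).
Bind N := e; substituting into the remaining equation gives: wrap(cons(cons(true, X1), wrap(cons(Y, e)))) = wrap(cons(cons(true, wrap(wrap(cons(empty, cons(cons(true, e), true))))), wrap(cons(cons(cons(e, e), wrap(e)), e)))).
Decompose wrap/1: cons(cons(true, X1), wrap(cons(Y, e))) = cons(cons(true, wrap(wrap(cons(empty, cons(cons(true, e), true))))), wrap(cons(cons(cons(e, e), wrap(e)), e))).
Decompose cons/2: cons(true, X1) = cons(true, wrap(wrap(cons(empty, cons(cons(true, e), true))))),  wrap(cons(Y, e)) = wrap(cons(cons(cons(e, e), wrap(e)), e)).
Decompose cons/2: true = true,  X1 = wrap(wrap(cons(empty, cons(cons(true, e), true)))).
Delete trivial equation true = true.
Bind X1 := wrap(wrap(cons(empty, cons(cons(true, e), true)))); no other remaining equation mentions X1.
Decompose wrap/1: cons(Y, e) = cons(cons(cons(e, e), wrap(e)), e).
Decompose cons/2: Y = cons(cons(e, e), wrap(e)),  e = e.
Bind Y := cons(cons(e, e), wrap(e)); no other remaining equation mentions Y. Substituting into the earlier binding gives A := cons(cons(empty, e), wrap(cons(cons(e, e), wrap(e)))).
Delete trivial equation e = e.
MGU = { A -> cons(cons(empty, e), wrap(cons(cons(e, e), wrap(e)))), S -> cons(empty, cons(cons(true, e), true)), W -> cons(true, e), N -> e, X1 -> wrap(wrap(cons(empty, cons(cons(true, e), true)))), Y -> cons(cons(e, e), wrap(e)) }, so A -> cons(cons(empty, e), wrap(cons(cons(e, e), wrap(e)))).

cons(cons(empty, e), wrap(cons(cons(e, e), wrap(e))))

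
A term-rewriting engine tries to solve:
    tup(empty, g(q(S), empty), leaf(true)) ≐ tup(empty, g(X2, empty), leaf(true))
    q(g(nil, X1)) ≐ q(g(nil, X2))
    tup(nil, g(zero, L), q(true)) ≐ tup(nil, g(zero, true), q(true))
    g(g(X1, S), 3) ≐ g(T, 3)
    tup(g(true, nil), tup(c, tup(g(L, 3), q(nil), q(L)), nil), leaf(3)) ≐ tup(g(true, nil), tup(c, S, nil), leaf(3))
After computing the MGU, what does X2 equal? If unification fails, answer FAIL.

Decompose tup/3: empty ≐ empty,  g(q(S), empty) ≐ g(X2, empty),  leaf(true) ≐ leaf(true).
Delete trivial equation empty ≐ empty.
Decompose g/2: q(S) ≐ X2,  empty ≐ empty.
Bind X2 := q(S); substituting into the one remaining equation that mentions X2 gives: q(g(nil, X1)) ≐ q(g(nil, q(S))).
Delete trivial equation empty ≐ empty.
Delete trivial equation leaf(true) ≐ leaf(true).
Decompose q/1: g(nil, X1) ≐ g(nil, q(S)).
Decompose g/2: nil ≐ nil,  X1 ≐ q(S).
Delete trivial equation nil ≐ nil.
Bind X1 := q(S); substituting into the one remaining equation that mentions X1 gives: g(g(q(S), S), 3) ≐ g(T, 3).
Decompose tup/3: nil ≐ nil,  g(zero, L) ≐ g(zero, true),  q(true) ≐ q(true).
Delete trivial equation nil ≐ nil.
Decompose g/2: zero ≐ zero,  L ≐ true.
Delete trivial equation zero ≐ zero.
Bind L := true; substituting into the one remaining equation that mentions L gives: tup(g(true, nil), tup(c, tup(g(true, 3), q(nil), q(true)), nil), leaf(3)) ≐ tup(g(true, nil), tup(c, S, nil), leaf(3)).
Delete trivial equation q(true) ≐ q(true).
Decompose g/2: g(q(S), S) ≐ T,  3 ≐ 3.
Bind T := g(q(S), S); no other remaining equation mentions T.
Delete trivial equation 3 ≐ 3.
Decompose tup/3: g(true, nil) ≐ g(true, nil),  tup(c, tup(g(true, 3), q(nil), q(true)), nil) ≐ tup(c, S, nil),  leaf(3) ≐ leaf(3).
Delete trivial equation g(true, nil) ≐ g(true, nil).
Decompose tup/3: c ≐ c,  tup(g(true, 3), q(nil), q(true)) ≐ S,  nil ≐ nil.
Delete trivial equation c ≐ c.
Bind S := tup(g(true, 3), q(nil), q(true)); no other remaining equation mentions S. Substituting into the earlier bindings gives X2 := q(tup(g(true, 3), q(nil), q(true))), X1 := q(tup(g(true, 3), q(nil), q(true))), T := g(q(tup(g(true, 3), q(nil), q(true))), tup(g(true, 3), q(nil), q(true))).
Delete trivial equation nil ≐ nil.
Delete trivial equation leaf(3) ≐ leaf(3).
MGU = { X2 := q(tup(g(true, 3), q(nil), q(true))), X1 := q(tup(g(true, 3), q(nil), q(true))), L := true, T := g(q(tup(g(true, 3), q(nil), q(true))), tup(g(true, 3), q(nil), q(true))), S := tup(g(true, 3), q(nil), q(true)) }, so X2 := q(tup(g(true, 3), q(nil), q(true))).

q(tup(g(true, 3), q(nil), q(true)))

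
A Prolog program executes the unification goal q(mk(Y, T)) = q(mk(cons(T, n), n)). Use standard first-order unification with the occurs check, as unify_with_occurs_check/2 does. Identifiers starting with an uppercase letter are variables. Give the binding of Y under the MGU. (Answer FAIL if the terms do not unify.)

Decompose q/1: mk(Y, T) = mk(cons(T, n), n).
Decompose mk/2: Y = cons(T, n),  T = n.
Bind Y := cons(T, n); no other remaining equation mentions Y.
Bind T := n. Substituting into the earlier binding gives Y := cons(n, n).
MGU = { Y -> cons(n, n), T -> n }, so Y -> cons(n, n).

cons(n, n)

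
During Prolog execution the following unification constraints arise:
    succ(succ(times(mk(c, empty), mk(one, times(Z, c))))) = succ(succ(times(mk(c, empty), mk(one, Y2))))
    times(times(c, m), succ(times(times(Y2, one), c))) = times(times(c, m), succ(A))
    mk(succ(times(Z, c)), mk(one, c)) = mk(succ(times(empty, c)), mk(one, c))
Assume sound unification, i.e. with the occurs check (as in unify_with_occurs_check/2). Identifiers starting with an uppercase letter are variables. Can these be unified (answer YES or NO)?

Decompose succ/1: succ(times(mk(c, empty), mk(one, times(Z, c)))) = succ(times(mk(c, empty), mk(one, Y2))).
Decompose succ/1: times(mk(c, empty), mk(one, times(Z, c))) = times(mk(c, empty), mk(one, Y2)).
Decompose times/2: mk(c, empty) = mk(c, empty),  mk(one, times(Z, c)) = mk(one, Y2).
Delete trivial equation mk(c, empty) = mk(c, empty).
Decompose mk/2: one = one,  times(Z, c) = Y2.
Delete trivial equation one = one.
Bind Y2 := times(Z, c); substituting into the one remaining equation that mentions Y2 gives: times(times(c, m), succ(times(times(times(Z, c), one), c))) = times(times(c, m), succ(A)).
Decompose times/2: times(c, m) = times(c, m),  succ(times(times(times(Z, c), one), c)) = succ(A).
Delete trivial equation times(c, m) = times(c, m).
Decompose succ/1: times(times(times(Z, c), one), c) = A.
Bind A := times(times(times(Z, c), one), c); no other remaining equation mentions A.
Decompose mk/2: succ(times(Z, c)) = succ(times(empty, c)),  mk(one, c) = mk(one, c).
Decompose succ/1: times(Z, c) = times(empty, c).
Decompose times/2: Z = empty,  c = c.
Bind Z := empty; no other remaining equation mentions Z. Substituting into the earlier bindings gives Y2 := times(empty, c), A := times(times(times(empty, c), one), c).
Delete trivial equation c = c.
Delete trivial equation mk(one, c) = mk(one, c).
No equations remain and no clash or occurs-check failure arose, so a unifier exists.

YES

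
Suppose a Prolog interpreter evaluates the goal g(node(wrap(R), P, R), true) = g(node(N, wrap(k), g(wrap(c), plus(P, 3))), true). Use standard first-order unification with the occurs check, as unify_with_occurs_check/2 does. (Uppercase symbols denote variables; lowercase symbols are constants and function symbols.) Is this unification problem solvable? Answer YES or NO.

YES

Decompose g/2: node(wrap(R), P, R) = node(N, wrap(k), g(wrap(c), plus(P, 3))),  true = true.
Decompose node/3: wrap(R) = N,  P = wrap(k),  R = g(wrap(c), plus(P, 3)).
Bind N := wrap(R); no other remaining equation mentions N.
Bind P := wrap(k); substituting into the one remaining equation that mentions P gives: R = g(wrap(c), plus(wrap(k), 3)).
Bind R := g(wrap(c), plus(wrap(k), 3)); no other remaining equation mentions R. Substituting into the earlier binding gives N := wrap(g(wrap(c), plus(wrap(k), 3))).
Delete trivial equation true = true.
No equations remain and no clash or occurs-check failure arose, so a unifier exists.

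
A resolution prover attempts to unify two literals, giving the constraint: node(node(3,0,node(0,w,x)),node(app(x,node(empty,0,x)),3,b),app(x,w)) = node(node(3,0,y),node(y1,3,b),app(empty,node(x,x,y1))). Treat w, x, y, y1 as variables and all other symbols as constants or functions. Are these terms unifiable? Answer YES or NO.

YES

Decompose node/3: node(3,0,node(0,w,x)) = node(3,0,y),  node(app(x,node(empty,0,x)),3,b) = node(y1,3,b),  app(x,w) = app(empty,node(x,x,y1)).
Decompose node/3: 3 = 3,  0 = 0,  node(0,w,x) = y.
Delete trivial equation 3 = 3.
Delete trivial equation 0 = 0.
Bind y := node(0,w,x); no other remaining equation mentions y.
Decompose node/3: app(x,node(empty,0,x)) = y1,  3 = 3,  b = b.
Bind y1 := app(x,node(empty,0,x)); substituting into the one remaining equation that mentions y1 gives: app(x,w) = app(empty,node(x,x,app(x,node(empty,0,x)))).
Delete trivial equation 3 = 3.
Delete trivial equation b = b.
Decompose app/2: x = empty,  w = node(x,x,app(x,node(empty,0,x))).
Bind x := empty; substituting into the remaining equation gives: w = node(empty,empty,app(empty,node(empty,0,empty))). Substituting into the earlier bindings gives y := node(0,w,empty), y1 := app(empty,node(empty,0,empty)).
Bind w := node(empty,empty,app(empty,node(empty,0,empty))). Substituting into the earlier binding gives y := node(0,node(empty,empty,app(empty,node(empty,0,empty))),empty).
No equations remain and no clash or occurs-check failure arose, so a unifier exists.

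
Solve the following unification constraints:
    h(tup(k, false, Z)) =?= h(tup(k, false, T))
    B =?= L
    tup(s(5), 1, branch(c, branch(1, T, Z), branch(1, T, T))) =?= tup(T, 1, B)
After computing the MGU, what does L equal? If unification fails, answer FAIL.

Decompose h/1: tup(k, false, Z) =?= tup(k, false, T).
Decompose tup/3: k =?= k,  false =?= false,  Z =?= T.
Delete trivial equation k =?= k.
Delete trivial equation false =?= false.
Bind Z := T; substituting into the one remaining equation that mentions Z gives: tup(s(5), 1, branch(c, branch(1, T, T), branch(1, T, T))) =?= tup(T, 1, B).
Bind B := L; substituting into the remaining equation gives: tup(s(5), 1, branch(c, branch(1, T, T), branch(1, T, T))) =?= tup(T, 1, L).
Decompose tup/3: s(5) =?= T,  1 =?= 1,  branch(c, branch(1, T, T), branch(1, T, T)) =?= L.
Bind T := s(5); substituting into the one remaining equation that mentions T gives: branch(c, branch(1, s(5), s(5)), branch(1, s(5), s(5))) =?= L. Substituting into the earlier binding gives Z := s(5).
Delete trivial equation 1 =?= 1.
Bind L := branch(c, branch(1, s(5), s(5)), branch(1, s(5), s(5))). Substituting into the earlier binding gives B := branch(c, branch(1, s(5), s(5)), branch(1, s(5), s(5))).
MGU = { Z ↦ s(5), B ↦ branch(c, branch(1, s(5), s(5)), branch(1, s(5), s(5))), T ↦ s(5), L ↦ branch(c, branch(1, s(5), s(5)), branch(1, s(5), s(5))) }, so L ↦ branch(c, branch(1, s(5), s(5)), branch(1, s(5), s(5))).

branch(c, branch(1, s(5), s(5)), branch(1, s(5), s(5)))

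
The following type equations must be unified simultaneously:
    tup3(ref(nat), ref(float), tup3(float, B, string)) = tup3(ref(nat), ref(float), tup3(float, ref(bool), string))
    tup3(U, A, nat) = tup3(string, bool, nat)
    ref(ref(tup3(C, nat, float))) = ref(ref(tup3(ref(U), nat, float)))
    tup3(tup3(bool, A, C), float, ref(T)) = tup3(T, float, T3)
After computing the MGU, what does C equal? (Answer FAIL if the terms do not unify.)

Decompose tup3/3: ref(nat) = ref(nat),  ref(float) = ref(float),  tup3(float, B, string) = tup3(float, ref(bool), string).
Delete trivial equation ref(nat) = ref(nat).
Delete trivial equation ref(float) = ref(float).
Decompose tup3/3: float = float,  B = ref(bool),  string = string.
Delete trivial equation float = float.
Bind B := ref(bool); no other remaining equation mentions B.
Delete trivial equation string = string.
Decompose tup3/3: U = string,  A = bool,  nat = nat.
Bind U := string; substituting into the one remaining equation that mentions U gives: ref(ref(tup3(C, nat, float))) = ref(ref(tup3(ref(string), nat, float))).
Bind A := bool; substituting into the one remaining equation that mentions A gives: tup3(tup3(bool, bool, C), float, ref(T)) = tup3(T, float, T3).
Delete trivial equation nat = nat.
Decompose ref/1: ref(tup3(C, nat, float)) = ref(tup3(ref(string), nat, float)).
Decompose ref/1: tup3(C, nat, float) = tup3(ref(string), nat, float).
Decompose tup3/3: C = ref(string),  nat = nat,  float = float.
Bind C := ref(string); substituting into the one remaining equation that mentions C gives: tup3(tup3(bool, bool, ref(string)), float, ref(T)) = tup3(T, float, T3).
Delete trivial equation nat = nat.
Delete trivial equation float = float.
Decompose tup3/3: tup3(bool, bool, ref(string)) = T,  float = float,  ref(T) = T3.
Bind T := tup3(bool, bool, ref(string)); substituting into the one remaining equation that mentions T gives: ref(tup3(bool, bool, ref(string))) = T3.
Delete trivial equation float = float.
Bind T3 := ref(tup3(bool, bool, ref(string))).
MGU = { B := ref(bool), U := string, A := bool, C := ref(string), T := tup3(bool, bool, ref(string)), T3 := ref(tup3(bool, bool, ref(string))) }, so C := ref(string).

ref(string)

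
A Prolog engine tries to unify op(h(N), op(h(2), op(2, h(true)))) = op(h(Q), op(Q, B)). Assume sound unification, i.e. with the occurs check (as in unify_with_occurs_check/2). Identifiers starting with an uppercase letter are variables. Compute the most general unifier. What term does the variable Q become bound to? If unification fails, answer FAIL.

Decompose op/2: h(N) = h(Q),  op(h(2), op(2, h(true))) = op(Q, B).
Decompose h/1: N = Q.
Bind N := Q; no other remaining equation mentions N.
Decompose op/2: h(2) = Q,  op(2, h(true)) = B.
Bind Q := h(2); no other remaining equation mentions Q. Substituting into the earlier binding gives N := h(2).
Bind B := op(2, h(true)).
MGU = { N -> h(2), Q -> h(2), B -> op(2, h(true)) }, so Q -> h(2).

h(2)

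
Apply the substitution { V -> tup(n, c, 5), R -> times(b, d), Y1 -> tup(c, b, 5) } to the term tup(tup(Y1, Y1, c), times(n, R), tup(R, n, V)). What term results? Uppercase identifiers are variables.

tup(tup(tup(c, b, 5), tup(c, b, 5), c), times(n, times(b, d)), tup(times(b, d), n, tup(n, c, 5)))

Replace each occurrence of V with tup(n, c, 5).
Replace each occurrence of R with times(b, d).
Replace each occurrence of Y1 with tup(c, b, 5).
Result: tup(tup(tup(c, b, 5), tup(c, b, 5), c), times(n, times(b, d)), tup(times(b, d), n, tup(n, c, 5))).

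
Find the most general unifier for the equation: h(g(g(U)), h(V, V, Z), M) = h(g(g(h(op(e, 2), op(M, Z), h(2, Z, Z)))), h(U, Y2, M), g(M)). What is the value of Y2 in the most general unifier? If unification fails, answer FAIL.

FAIL

Decompose h/3: g(g(U)) = g(g(h(op(e, 2), op(M, Z), h(2, Z, Z)))),  h(V, V, Z) = h(U, Y2, M),  M = g(M).
Decompose g/1: g(U) = g(h(op(e, 2), op(M, Z), h(2, Z, Z))).
Decompose g/1: U = h(op(e, 2), op(M, Z), h(2, Z, Z)).
Bind U := h(op(e, 2), op(M, Z), h(2, Z, Z)); substituting into the one remaining equation that mentions U gives: h(V, V, Z) = h(h(op(e, 2), op(M, Z), h(2, Z, Z)), Y2, M).
Decompose h/3: V = h(op(e, 2), op(M, Z), h(2, Z, Z)),  V = Y2,  Z = M.
Bind V := h(op(e, 2), op(M, Z), h(2, Z, Z)); substituting into the one remaining equation that mentions V gives: h(op(e, 2), op(M, Z), h(2, Z, Z)) = Y2.
Bind Y2 := h(op(e, 2), op(M, Z), h(2, Z, Z)); no other remaining equation mentions Y2.
Bind Z := M; no other remaining equation mentions Z. Substituting into the earlier bindings gives U := h(op(e, 2), op(M, M), h(2, M, M)), V := h(op(e, 2), op(M, M), h(2, M, M)), Y2 := h(op(e, 2), op(M, M), h(2, M, M)).
Occurs check fails: M occurs in g(M); the equation M = g(M) has no finite solution.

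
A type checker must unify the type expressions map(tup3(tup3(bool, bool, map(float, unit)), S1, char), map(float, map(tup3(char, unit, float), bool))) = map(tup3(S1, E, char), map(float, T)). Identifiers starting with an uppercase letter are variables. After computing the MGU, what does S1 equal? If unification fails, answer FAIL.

Decompose map/2: tup3(tup3(bool, bool, map(float, unit)), S1, char) = tup3(S1, E, char),  map(float, map(tup3(char, unit, float), bool)) = map(float, T).
Decompose tup3/3: tup3(bool, bool, map(float, unit)) = S1,  S1 = E,  char = char.
Bind S1 := tup3(bool, bool, map(float, unit)); substituting into the one remaining equation that mentions S1 gives: tup3(bool, bool, map(float, unit)) = E.
Bind E := tup3(bool, bool, map(float, unit)); no other remaining equation mentions E.
Delete trivial equation char = char.
Decompose map/2: float = float,  map(tup3(char, unit, float), bool) = T.
Delete trivial equation float = float.
Bind T := map(tup3(char, unit, float), bool).
MGU = { S1 -> tup3(bool, bool, map(float, unit)), E -> tup3(bool, bool, map(float, unit)), T -> map(tup3(char, unit, float), bool) }, so S1 -> tup3(bool, bool, map(float, unit)).

tup3(bool, bool, map(float, unit))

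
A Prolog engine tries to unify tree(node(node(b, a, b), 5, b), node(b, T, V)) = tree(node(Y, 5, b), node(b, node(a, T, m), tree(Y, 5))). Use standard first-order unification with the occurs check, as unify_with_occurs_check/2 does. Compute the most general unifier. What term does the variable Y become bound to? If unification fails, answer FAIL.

Decompose tree/2: node(node(b, a, b), 5, b) = node(Y, 5, b),  node(b, T, V) = node(b, node(a, T, m), tree(Y, 5)).
Decompose node/3: node(b, a, b) = Y,  5 = 5,  b = b.
Bind Y := node(b, a, b); substituting into the one remaining equation that mentions Y gives: node(b, T, V) = node(b, node(a, T, m), tree(node(b, a, b), 5)).
Delete trivial equation 5 = 5.
Delete trivial equation b = b.
Decompose node/3: b = b,  T = node(a, T, m),  V = tree(node(b, a, b), 5).
Delete trivial equation b = b.
Occurs check fails: T occurs in node(a, T, m); the equation T = node(a, T, m) has no finite solution.

FAIL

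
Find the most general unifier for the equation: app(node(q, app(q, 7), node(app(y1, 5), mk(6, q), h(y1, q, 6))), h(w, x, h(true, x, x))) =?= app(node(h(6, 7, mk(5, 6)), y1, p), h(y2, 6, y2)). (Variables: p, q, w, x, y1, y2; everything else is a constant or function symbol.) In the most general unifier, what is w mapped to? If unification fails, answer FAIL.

Decompose app/2: node(q, app(q, 7), node(app(y1, 5), mk(6, q), h(y1, q, 6))) =?= node(h(6, 7, mk(5, 6)), y1, p),  h(w, x, h(true, x, x)) =?= h(y2, 6, y2).
Decompose node/3: q =?= h(6, 7, mk(5, 6)),  app(q, 7) =?= y1,  node(app(y1, 5), mk(6, q), h(y1, q, 6)) =?= p.
Bind q := h(6, 7, mk(5, 6)); substituting into the 2 remaining equations that mention q gives: app(h(6, 7, mk(5, 6)), 7) =?= y1,  node(app(y1, 5), mk(6, h(6, 7, mk(5, 6))), h(y1, h(6, 7, mk(5, 6)), 6)) =?= p.
Bind y1 := app(h(6, 7, mk(5, 6)), 7); substituting into the one remaining equation that mentions y1 gives: node(app(app(h(6, 7, mk(5, 6)), 7), 5), mk(6, h(6, 7, mk(5, 6))), h(app(h(6, 7, mk(5, 6)), 7), h(6, 7, mk(5, 6)), 6)) =?= p.
Bind p := node(app(app(h(6, 7, mk(5, 6)), 7), 5), mk(6, h(6, 7, mk(5, 6))), h(app(h(6, 7, mk(5, 6)), 7), h(6, 7, mk(5, 6)), 6)); no other remaining equation mentions p.
Decompose h/3: w =?= y2,  x =?= 6,  h(true, x, x) =?= y2.
Bind w := y2; no other remaining equation mentions w.
Bind x := 6; substituting into the remaining equation gives: h(true, 6, 6) =?= y2.
Bind y2 := h(true, 6, 6). Substituting into the earlier binding gives w := h(true, 6, 6).
MGU = { q := h(6, 7, mk(5, 6)), y1 := app(h(6, 7, mk(5, 6)), 7), p := node(app(app(h(6, 7, mk(5, 6)), 7), 5), mk(6, h(6, 7, mk(5, 6))), h(app(h(6, 7, mk(5, 6)), 7), h(6, 7, mk(5, 6)), 6)), w := h(true, 6, 6), x := 6, y2 := h(true, 6, 6) }, so w := h(true, 6, 6).

h(true, 6, 6)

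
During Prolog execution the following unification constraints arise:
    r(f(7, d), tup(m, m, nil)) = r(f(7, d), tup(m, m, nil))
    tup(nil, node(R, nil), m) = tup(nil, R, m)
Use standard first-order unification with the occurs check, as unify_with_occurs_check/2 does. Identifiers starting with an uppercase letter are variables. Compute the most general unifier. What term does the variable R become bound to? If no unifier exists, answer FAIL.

Delete trivial equation r(f(7, d), tup(m, m, nil)) = r(f(7, d), tup(m, m, nil)).
Decompose tup/3: nil = nil,  node(R, nil) = R,  m = m.
Delete trivial equation nil = nil.
Occurs check fails: R occurs in node(R, nil); the equation R = node(R, nil) has no finite solution.

FAIL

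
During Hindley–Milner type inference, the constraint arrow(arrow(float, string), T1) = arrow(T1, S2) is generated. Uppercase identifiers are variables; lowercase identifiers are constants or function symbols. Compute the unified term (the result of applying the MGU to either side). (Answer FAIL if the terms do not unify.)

Decompose arrow/2: arrow(float, string) = T1,  T1 = S2.
Bind T1 := arrow(float, string); substituting into the remaining equation gives: arrow(float, string) = S2.
Bind S2 := arrow(float, string).
Applying the MGU to either side gives arrow(arrow(float, string), arrow(float, string)).

arrow(arrow(float, string), arrow(float, string))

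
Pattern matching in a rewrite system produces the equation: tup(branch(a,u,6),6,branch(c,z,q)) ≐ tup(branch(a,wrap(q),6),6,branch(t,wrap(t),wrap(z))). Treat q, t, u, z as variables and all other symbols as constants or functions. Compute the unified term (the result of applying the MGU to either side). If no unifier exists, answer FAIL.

Decompose tup/3: branch(a,u,6) ≐ branch(a,wrap(q),6),  6 ≐ 6,  branch(c,z,q) ≐ branch(t,wrap(t),wrap(z)).
Decompose branch/3: a ≐ a,  u ≐ wrap(q),  6 ≐ 6.
Delete trivial equation a ≐ a.
Bind u := wrap(q); no other remaining equation mentions u.
Delete trivial equation 6 ≐ 6.
Delete trivial equation 6 ≐ 6.
Decompose branch/3: c ≐ t,  z ≐ wrap(t),  q ≐ wrap(z).
Bind t := c; substituting into the one remaining equation that mentions t gives: z ≐ wrap(c).
Bind z := wrap(c); substituting into the remaining equation gives: q ≐ wrap(wrap(c)).
Bind q := wrap(wrap(c)). Substituting into the earlier binding gives u := wrap(wrap(wrap(c))).
Applying the MGU to either side gives tup(branch(a,wrap(wrap(wrap(c))),6),6,branch(c,wrap(c),wrap(wrap(c)))).

tup(branch(a,wrap(wrap(wrap(c))),6),6,branch(c,wrap(c),wrap(wrap(c))))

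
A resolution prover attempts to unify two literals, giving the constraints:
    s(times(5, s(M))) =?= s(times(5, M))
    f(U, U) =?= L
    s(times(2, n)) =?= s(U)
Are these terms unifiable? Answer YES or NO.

NO

Decompose s/1: times(5, s(M)) =?= times(5, M).
Decompose times/2: 5 =?= 5,  s(M) =?= M.
Delete trivial equation 5 =?= 5.
Occurs check fails: M occurs in s(M); the equation M =?= s(M) has no finite solution.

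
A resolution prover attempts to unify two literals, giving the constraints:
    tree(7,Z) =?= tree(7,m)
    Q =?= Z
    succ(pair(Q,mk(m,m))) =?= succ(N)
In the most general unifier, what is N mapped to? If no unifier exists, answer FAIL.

pair(m,mk(m,m))

Decompose tree/2: 7 =?= 7,  Z =?= m.
Delete trivial equation 7 =?= 7.
Bind Z := m; substituting into the one remaining equation that mentions Z gives: Q =?= m.
Bind Q := m; substituting into the remaining equation gives: succ(pair(m,mk(m,m))) =?= succ(N).
Decompose succ/1: pair(m,mk(m,m)) =?= N.
Bind N := pair(m,mk(m,m)).
MGU = { Z -> m, Q -> m, N -> pair(m,mk(m,m)) }, so N -> pair(m,mk(m,m)).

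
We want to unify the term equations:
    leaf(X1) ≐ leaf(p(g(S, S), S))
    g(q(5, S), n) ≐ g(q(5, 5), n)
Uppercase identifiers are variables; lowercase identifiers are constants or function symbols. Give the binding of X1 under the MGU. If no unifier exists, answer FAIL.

Decompose leaf/1: X1 ≐ p(g(S, S), S).
Bind X1 := p(g(S, S), S); no other remaining equation mentions X1.
Decompose g/2: q(5, S) ≐ q(5, 5),  n ≐ n.
Decompose q/2: 5 ≐ 5,  S ≐ 5.
Delete trivial equation 5 ≐ 5.
Bind S := 5; no other remaining equation mentions S. Substituting into the earlier binding gives X1 := p(g(5, 5), 5).
Delete trivial equation n ≐ n.
MGU = { X1 ↦ p(g(5, 5), 5), S ↦ 5 }, so X1 ↦ p(g(5, 5), 5).

p(g(5, 5), 5)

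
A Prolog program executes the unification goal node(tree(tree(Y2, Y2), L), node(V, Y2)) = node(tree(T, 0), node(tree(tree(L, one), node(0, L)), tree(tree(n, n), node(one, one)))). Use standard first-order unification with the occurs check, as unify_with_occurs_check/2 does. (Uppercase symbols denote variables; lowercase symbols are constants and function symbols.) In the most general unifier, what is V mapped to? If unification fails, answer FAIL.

tree(tree(0, one), node(0, 0))

Decompose node/2: tree(tree(Y2, Y2), L) = tree(T, 0),  node(V, Y2) = node(tree(tree(L, one), node(0, L)), tree(tree(n, n), node(one, one))).
Decompose tree/2: tree(Y2, Y2) = T,  L = 0.
Bind T := tree(Y2, Y2); no other remaining equation mentions T.
Bind L := 0; substituting into the remaining equation gives: node(V, Y2) = node(tree(tree(0, one), node(0, 0)), tree(tree(n, n), node(one, one))).
Decompose node/2: V = tree(tree(0, one), node(0, 0)),  Y2 = tree(tree(n, n), node(one, one)).
Bind V := tree(tree(0, one), node(0, 0)); no other remaining equation mentions V.
Bind Y2 := tree(tree(n, n), node(one, one)). Substituting into the earlier binding gives T := tree(tree(tree(n, n), node(one, one)), tree(tree(n, n), node(one, one))).
MGU = { T -> tree(tree(tree(n, n), node(one, one)), tree(tree(n, n), node(one, one))), L -> 0, V -> tree(tree(0, one), node(0, 0)), Y2 -> tree(tree(n, n), node(one, one)) }, so V -> tree(tree(0, one), node(0, 0)).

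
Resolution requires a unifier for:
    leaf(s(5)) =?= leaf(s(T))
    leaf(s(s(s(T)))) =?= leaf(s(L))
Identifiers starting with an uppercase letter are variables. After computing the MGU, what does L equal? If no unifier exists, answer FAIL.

s(s(5))

Decompose leaf/1: s(5) =?= s(T).
Decompose s/1: 5 =?= T.
Bind T := 5; substituting into the remaining equation gives: leaf(s(s(s(5)))) =?= leaf(s(L)).
Decompose leaf/1: s(s(s(5))) =?= s(L).
Decompose s/1: s(s(5)) =?= L.
Bind L := s(s(5)).
MGU = { T := 5, L := s(s(5)) }, so L := s(s(5)).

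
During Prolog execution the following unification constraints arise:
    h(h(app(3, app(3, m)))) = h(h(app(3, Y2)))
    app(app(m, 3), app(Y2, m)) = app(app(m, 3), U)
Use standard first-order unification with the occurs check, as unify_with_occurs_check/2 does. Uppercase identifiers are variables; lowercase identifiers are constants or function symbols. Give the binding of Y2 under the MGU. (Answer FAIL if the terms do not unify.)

app(3, m)

Decompose h/1: h(app(3, app(3, m))) = h(app(3, Y2)).
Decompose h/1: app(3, app(3, m)) = app(3, Y2).
Decompose app/2: 3 = 3,  app(3, m) = Y2.
Delete trivial equation 3 = 3.
Bind Y2 := app(3, m); substituting into the remaining equation gives: app(app(m, 3), app(app(3, m), m)) = app(app(m, 3), U).
Decompose app/2: app(m, 3) = app(m, 3),  app(app(3, m), m) = U.
Delete trivial equation app(m, 3) = app(m, 3).
Bind U := app(app(3, m), m).
MGU = { Y2 ↦ app(3, m), U ↦ app(app(3, m), m) }, so Y2 ↦ app(3, m).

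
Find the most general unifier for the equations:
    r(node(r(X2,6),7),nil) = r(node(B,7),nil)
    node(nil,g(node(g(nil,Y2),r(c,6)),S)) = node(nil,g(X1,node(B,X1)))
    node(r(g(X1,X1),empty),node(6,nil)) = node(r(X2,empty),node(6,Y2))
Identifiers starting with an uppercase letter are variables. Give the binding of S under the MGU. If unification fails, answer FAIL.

node(r(g(node(g(nil,nil),r(c,6)),node(g(nil,nil),r(c,6))),6),node(g(nil,nil),r(c,6)))

Decompose r/2: node(r(X2,6),7) = node(B,7),  nil = nil.
Decompose node/2: r(X2,6) = B,  7 = 7.
Bind B := r(X2,6); substituting into the one remaining equation that mentions B gives: node(nil,g(node(g(nil,Y2),r(c,6)),S)) = node(nil,g(X1,node(r(X2,6),X1))).
Delete trivial equation 7 = 7.
Delete trivial equation nil = nil.
Decompose node/2: nil = nil,  g(node(g(nil,Y2),r(c,6)),S) = g(X1,node(r(X2,6),X1)).
Delete trivial equation nil = nil.
Decompose g/2: node(g(nil,Y2),r(c,6)) = X1,  S = node(r(X2,6),X1).
Bind X1 := node(g(nil,Y2),r(c,6)); substituting into the remaining equations gives: S = node(r(X2,6),node(g(nil,Y2),r(c,6))),  node(r(g(node(g(nil,Y2),r(c,6)),node(g(nil,Y2),r(c,6))),empty),node(6,nil)) = node(r(X2,empty),node(6,Y2)).
Bind S := node(r(X2,6),node(g(nil,Y2),r(c,6))); no other remaining equation mentions S.
Decompose node/2: r(g(node(g(nil,Y2),r(c,6)),node(g(nil,Y2),r(c,6))),empty) = r(X2,empty),  node(6,nil) = node(6,Y2).
Decompose r/2: g(node(g(nil,Y2),r(c,6)),node(g(nil,Y2),r(c,6))) = X2,  empty = empty.
Bind X2 := g(node(g(nil,Y2),r(c,6)),node(g(nil,Y2),r(c,6))); no other remaining equation mentions X2. Substituting into the earlier bindings gives B := r(g(node(g(nil,Y2),r(c,6)),node(g(nil,Y2),r(c,6))),6), S := node(r(g(node(g(nil,Y2),r(c,6)),node(g(nil,Y2),r(c,6))),6),node(g(nil,Y2),r(c,6))).
Delete trivial equation empty = empty.
Decompose node/2: 6 = 6,  nil = Y2.
Delete trivial equation 6 = 6.
Bind Y2 := nil. Substituting into the earlier bindings gives B := r(g(node(g(nil,nil),r(c,6)),node(g(nil,nil),r(c,6))),6), X1 := node(g(nil,nil),r(c,6)), S := node(r(g(node(g(nil,nil),r(c,6)),node(g(nil,nil),r(c,6))),6),node(g(nil,nil),r(c,6))), X2 := g(node(g(nil,nil),r(c,6)),node(g(nil,nil),r(c,6))).
MGU = { B := r(g(node(g(nil,nil),r(c,6)),node(g(nil,nil),r(c,6))),6), X1 := node(g(nil,nil),r(c,6)), S := node(r(g(node(g(nil,nil),r(c,6)),node(g(nil,nil),r(c,6))),6),node(g(nil,nil),r(c,6))), X2 := g(node(g(nil,nil),r(c,6)),node(g(nil,nil),r(c,6))), Y2 := nil }, so S := node(r(g(node(g(nil,nil),r(c,6)),node(g(nil,nil),r(c,6))),6),node(g(nil,nil),r(c,6))).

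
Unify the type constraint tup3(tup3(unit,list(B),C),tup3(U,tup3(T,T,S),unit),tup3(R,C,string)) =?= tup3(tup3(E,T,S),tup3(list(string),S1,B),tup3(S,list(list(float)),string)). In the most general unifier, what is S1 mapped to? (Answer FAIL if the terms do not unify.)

tup3(list(unit),list(unit),list(list(float)))

Decompose tup3/3: tup3(unit,list(B),C) =?= tup3(E,T,S),  tup3(U,tup3(T,T,S),unit) =?= tup3(list(string),S1,B),  tup3(R,C,string) =?= tup3(S,list(list(float)),string).
Decompose tup3/3: unit =?= E,  list(B) =?= T,  C =?= S.
Bind E := unit; no other remaining equation mentions E.
Bind T := list(B); substituting into the one remaining equation that mentions T gives: tup3(U,tup3(list(B),list(B),S),unit) =?= tup3(list(string),S1,B).
Bind C := S; substituting into the one remaining equation that mentions C gives: tup3(R,S,string) =?= tup3(S,list(list(float)),string).
Decompose tup3/3: U =?= list(string),  tup3(list(B),list(B),S) =?= S1,  unit =?= B.
Bind U := list(string); no other remaining equation mentions U.
Bind S1 := tup3(list(B),list(B),S); no other remaining equation mentions S1.
Bind B := unit; no other remaining equation mentions B. Substituting into the earlier bindings gives T := list(unit), S1 := tup3(list(unit),list(unit),S).
Decompose tup3/3: R =?= S,  S =?= list(list(float)),  string =?= string.
Bind R := S; no other remaining equation mentions R.
Bind S := list(list(float)); no other remaining equation mentions S. Substituting into the earlier bindings gives C := list(list(float)), S1 := tup3(list(unit),list(unit),list(list(float))), R := list(list(float)).
Delete trivial equation string =?= string.
MGU = { E ↦ unit, T ↦ list(unit), C ↦ list(list(float)), U ↦ list(string), S1 ↦ tup3(list(unit),list(unit),list(list(float))), B ↦ unit, R ↦ list(list(float)), S ↦ list(list(float)) }, so S1 ↦ tup3(list(unit),list(unit),list(list(float))).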